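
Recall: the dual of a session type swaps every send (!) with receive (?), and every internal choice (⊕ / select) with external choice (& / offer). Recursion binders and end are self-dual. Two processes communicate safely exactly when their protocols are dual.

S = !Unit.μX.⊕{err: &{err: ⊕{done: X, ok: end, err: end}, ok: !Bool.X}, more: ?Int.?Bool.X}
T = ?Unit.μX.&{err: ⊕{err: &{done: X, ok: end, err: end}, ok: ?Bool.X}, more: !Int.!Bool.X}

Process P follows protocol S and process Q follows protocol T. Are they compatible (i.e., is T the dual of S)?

!Unit | ?Unit  ok
  μX | μX  ok (μ self-dual)
    ⊕{err,more} | &{err,more}  ok label sets agree
      • err:
        &{err,ok} | ⊕{err,ok}  ok label sets agree
          • err:
            ⊕{done,ok,err} | &{done,ok,err}  ok label sets agree
              • done:
                X | X  ok
              • ok:
                end | end  ok
              • err:
                end | end  ok
          • ok:
            !Bool | ?Bool  ok
              X | X  ok
      • more:
        ?Int | !Int  ok
          ?Bool | !Bool  ok
            X | X  ok

YES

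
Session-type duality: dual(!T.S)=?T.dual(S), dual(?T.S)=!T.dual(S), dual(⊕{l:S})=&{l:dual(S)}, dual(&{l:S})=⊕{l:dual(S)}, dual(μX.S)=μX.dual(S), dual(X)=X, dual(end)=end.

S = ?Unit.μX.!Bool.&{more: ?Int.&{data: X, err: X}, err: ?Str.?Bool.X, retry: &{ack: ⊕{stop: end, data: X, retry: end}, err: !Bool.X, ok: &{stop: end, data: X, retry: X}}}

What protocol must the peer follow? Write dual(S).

?Unit → !Unit
  μX → μX  (binder kept)
    !Bool → ?Bool
      &{more,err,retry} → ⊕{more,err,retry}  (external→internal)
        [more]
          ?Int → !Int
            &{data,err} → ⊕{data,err}  (external→internal)
              [data]
                dual(X) = X
              [err]
                dual(X) = X
        [err]
          ?Str → !Str
            ?Bool → !Bool
              dual(X) = X
        [retry]
          &{ack,err,ok} → ⊕{ack,err,ok}  (external→internal)
            [ack]
              ⊕{stop,data,retry} → &{stop,data,retry}  (⊕→&)
                [stop]
                  dual(end) = end
                [data]
                  dual(X) = X
                [retry]
                  dual(end) = end
            [err]
              !Bool → ?Bool
                dual(X) = X
            [ok]
              &{stop,data,retry} → ⊕{stop,data,retry}  (external→internal)
                [stop]
                  dual(end) = end
                [data]
                  dual(X) = X
                [retry]
                  dual(X) = X

!Unit.μX.?Bool.⊕{more: !Int.⊕{data: X, err: X}, err: !Str.!Bool.X, retry: ⊕{ack: &{stop: end, data: X, retry: end}, err: ?Bool.X, ok: ⊕{stop: end, data: X, retry: X}}}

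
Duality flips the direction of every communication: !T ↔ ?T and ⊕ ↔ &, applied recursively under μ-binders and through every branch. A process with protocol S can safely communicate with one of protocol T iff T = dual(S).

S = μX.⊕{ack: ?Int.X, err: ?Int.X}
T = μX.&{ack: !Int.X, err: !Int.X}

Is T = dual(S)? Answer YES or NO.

YES

μX vs μX  match (binder kept)
  ⊕{ack,err} vs &{ack,err}  match label sets agree
    [ack]
      ?Int vs !Int  match
        X vs X  match
    [err]
      ?Int vs !Int  match
        X vs X  match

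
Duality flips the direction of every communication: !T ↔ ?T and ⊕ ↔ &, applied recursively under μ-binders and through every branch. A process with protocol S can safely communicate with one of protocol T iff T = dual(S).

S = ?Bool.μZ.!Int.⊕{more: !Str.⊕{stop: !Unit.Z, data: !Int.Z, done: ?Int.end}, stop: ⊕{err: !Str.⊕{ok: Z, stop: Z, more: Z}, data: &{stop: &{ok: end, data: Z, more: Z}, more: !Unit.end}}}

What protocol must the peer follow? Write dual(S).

!Bool.μZ.?Int.&{more: ?Str.&{stop: ?Unit.Z, data: ?Int.Z, done: !Int.end}, stop: &{err: ?Str.&{ok: Z, stop: Z, more: Z}, data: ⊕{stop: ⊕{ok: end, data: Z, more: Z}, more: ?Unit.end}}}

?Bool → !Bool
  μZ → μZ  (μ self-dual)
    !Int → ?Int
      ⊕{more,stop} → &{more,stop}  (internal→external)
        • more:
          !Str → ?Str
            ⊕{stop,data,done} → &{stop,data,done}  (internal→external)
              • stop:
                !Unit → ?Unit
                  Z self-dual
              • data:
                !Int → ?Int
                  Z self-dual
              • done:
                ?Int → !Int
                  end self-dual
        • stop:
          ⊕{err,data} → &{err,data}  (internal→external)
            • err:
              !Str → ?Str
                ⊕{ok,stop,more} → &{ok,stop,more}  (internal→external)
                  • ok:
                    Z self-dual
                  • stop:
                    Z self-dual
                  • more:
                    Z self-dual
            • data:
              &{stop,more} → ⊕{stop,more}  (offer→select)
                • stop:
                  &{ok,data,more} → ⊕{ok,data,more}  (offer→select)
                    • ok:
                      end self-dual
                    • data:
                      Z self-dual
                    • more:
                      Z self-dual
                • more:
                  !Unit → ?Unit
                    end self-dual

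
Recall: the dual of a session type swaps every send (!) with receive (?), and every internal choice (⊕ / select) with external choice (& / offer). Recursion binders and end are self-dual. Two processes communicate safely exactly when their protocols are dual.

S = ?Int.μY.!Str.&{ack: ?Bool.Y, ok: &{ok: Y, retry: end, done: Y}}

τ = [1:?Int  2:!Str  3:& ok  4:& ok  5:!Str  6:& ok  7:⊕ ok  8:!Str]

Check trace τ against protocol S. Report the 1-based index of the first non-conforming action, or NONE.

7

[1] ?Int  ok  cont: μY.…
[2] !Str  ok  cont: &{ack: ?Bool.μY.…, ok: &{ok: μY.…, retry: end, done: μY.…}}
[3] & ok  ok  cont: &{ok: μY.…, retry: end, done: μY.…}
[4] & ok  ok  cont: μY.…
[5] !Str  ok  cont: &{ack: ?Bool.μY.…, ok: &{ok: μY.…, retry: end, done: μY.…}}
[6] & ok  ok  cont: &{ok: μY.…, retry: end, done: μY.…}
[7] got ⊕ ok, protocol expects & ok or & retry or & done  ✗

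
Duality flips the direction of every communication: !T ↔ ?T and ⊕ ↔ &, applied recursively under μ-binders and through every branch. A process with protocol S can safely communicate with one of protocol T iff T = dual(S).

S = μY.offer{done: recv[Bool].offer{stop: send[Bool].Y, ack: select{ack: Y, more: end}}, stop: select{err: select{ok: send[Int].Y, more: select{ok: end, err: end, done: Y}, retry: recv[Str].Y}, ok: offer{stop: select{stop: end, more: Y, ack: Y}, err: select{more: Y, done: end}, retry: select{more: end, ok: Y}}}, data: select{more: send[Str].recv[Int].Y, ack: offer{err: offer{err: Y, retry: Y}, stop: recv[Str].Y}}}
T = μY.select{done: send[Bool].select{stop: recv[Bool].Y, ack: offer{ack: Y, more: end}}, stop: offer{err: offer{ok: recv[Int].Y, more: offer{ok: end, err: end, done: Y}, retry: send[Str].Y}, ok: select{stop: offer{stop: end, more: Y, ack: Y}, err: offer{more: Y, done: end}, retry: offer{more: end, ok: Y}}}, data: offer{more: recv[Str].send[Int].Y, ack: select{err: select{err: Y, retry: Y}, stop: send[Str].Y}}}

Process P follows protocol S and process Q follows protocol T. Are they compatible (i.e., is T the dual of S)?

μY | μY  ok (μ self-dual)
  offer{done,stop,data} | select{done,stop,data}  ok label sets agree
    [done]
      recv[Bool] | send[Bool]  ok
        offer{stop,ack} | select{stop,ack}  ok label sets agree
          [stop]
            send[Bool] | recv[Bool]  ok
              Y | Y  ok
          [ack]
            select{ack,more} | offer{ack,more}  ok label sets agree
              [ack]
                Y | Y  ok
              [more]
                end | end  ok
    [stop]
      select{err,ok} | offer{err,ok}  ok label sets agree
        [err]
          select{ok,more,retry} | offer{ok,more,retry}  ok label sets agree
            [ok]
              send[Int] | recv[Int]  ok
                Y | Y  ok
            [more]
              select{ok,err,done} | offer{ok,err,done}  ok label sets agree
                [ok]
                  end | end  ok
                [err]
                  end | end  ok
                [done]
                  Y | Y  ok
            [retry]
              recv[Str] | send[Str]  ok
                Y | Y  ok
        [ok]
          offer{stop,err,retry} | select{stop,err,retry}  ok label sets agree
            [stop]
              select{stop,more,ack} | offer{stop,more,ack}  ok label sets agree
                [stop]
                  end | end  ok
                [more]
                  Y | Y  ok
                [ack]
                  Y | Y  ok
            [err]
              select{more,done} | offer{more,done}  ok label sets agree
                [more]
                  Y | Y  ok
                [done]
                  end | end  ok
            [retry]
              select{more,ok} | offer{more,ok}  ok label sets agree
                [more]
                  end | end  ok
                [ok]
                  Y | Y  ok
    [data]
      select{more,ack} | offer{more,ack}  ok label sets agree
        [more]
          send[Str] | recv[Str]  ok
            recv[Int] | send[Int]  ok
              Y | Y  ok
        [ack]
          offer{err,stop} | select{err,stop}  ok label sets agree
            [err]
              offer{err,retry} | select{err,retry}  ok label sets agree
                [err]
                  Y | Y  ok
                [retry]
                  Y | Y  ok
            [stop]
              recv[Str] | send[Str]  ok
                Y | Y  ok

YES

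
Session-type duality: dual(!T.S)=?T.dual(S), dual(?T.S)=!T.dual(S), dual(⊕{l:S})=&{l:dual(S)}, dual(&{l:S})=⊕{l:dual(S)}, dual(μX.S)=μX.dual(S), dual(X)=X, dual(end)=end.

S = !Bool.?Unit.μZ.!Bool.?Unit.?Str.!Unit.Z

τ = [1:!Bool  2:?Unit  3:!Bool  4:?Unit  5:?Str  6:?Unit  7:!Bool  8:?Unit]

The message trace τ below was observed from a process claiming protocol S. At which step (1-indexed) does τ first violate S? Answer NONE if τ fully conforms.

[1] !Bool  match  state: ?Unit.μZ.…
[2] ?Unit  match  state: μZ.…
[3] !Bool  match  state: ?Unit.?Str.!Unit.μZ.…
[4] ?Unit  match  state: ?Str.!Unit.μZ.…
[5] ?Str  match  state: !Unit.μZ.…
[6] got ?Unit, protocol expects !Unit  ✗

6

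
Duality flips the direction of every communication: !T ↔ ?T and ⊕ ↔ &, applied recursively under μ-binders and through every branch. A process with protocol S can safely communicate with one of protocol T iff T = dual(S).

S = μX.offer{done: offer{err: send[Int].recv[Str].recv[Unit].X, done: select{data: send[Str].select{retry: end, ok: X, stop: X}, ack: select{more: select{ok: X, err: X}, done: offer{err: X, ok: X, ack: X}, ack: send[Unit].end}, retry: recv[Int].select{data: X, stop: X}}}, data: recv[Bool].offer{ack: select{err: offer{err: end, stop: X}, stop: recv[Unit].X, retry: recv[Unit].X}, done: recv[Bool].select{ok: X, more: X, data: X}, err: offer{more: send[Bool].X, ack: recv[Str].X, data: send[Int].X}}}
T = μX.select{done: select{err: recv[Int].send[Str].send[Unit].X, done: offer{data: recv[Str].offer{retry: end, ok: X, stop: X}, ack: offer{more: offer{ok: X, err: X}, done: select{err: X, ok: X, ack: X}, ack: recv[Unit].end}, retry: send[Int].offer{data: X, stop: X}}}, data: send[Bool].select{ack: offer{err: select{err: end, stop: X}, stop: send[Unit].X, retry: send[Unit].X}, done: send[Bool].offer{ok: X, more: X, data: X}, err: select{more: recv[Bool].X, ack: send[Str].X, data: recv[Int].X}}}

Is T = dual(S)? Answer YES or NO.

YES

μX | μX  match (binder kept)
  offer{done,data} | select{done,data}  match labels match
    [done]
      offer{err,done} | select{err,done}  match labels match
        [err]
          send[Int] | recv[Int]  match
            recv[Str] | send[Str]  match
              recv[Unit] | send[Unit]  match
                X | X  match
        [done]
          select{data,ack,retry} | offer{data,ack,retry}  match labels match
            [data]
              send[Str] | recv[Str]  match
                select{retry,ok,stop} | offer{retry,ok,stop}  match labels match
                  [retry]
                    end | end  match
                  [ok]
                    X | X  match
                  [stop]
                    X | X  match
            [ack]
              select{more,done,ack} | offer{more,done,ack}  match labels match
                [more]
                  select{ok,err} | offer{ok,err}  match labels match
                    [ok]
                      X | X  match
                    [err]
                      X | X  match
                [done]
                  offer{err,ok,ack} | select{err,ok,ack}  match labels match
                    [err]
                      X | X  match
                    [ok]
                      X | X  match
                    [ack]
                      X | X  match
                [ack]
                  send[Unit] | recv[Unit]  match
                    end | end  match
            [retry]
              recv[Int] | send[Int]  match
                select{data,stop} | offer{data,stop}  match labels match
                  [data]
                    X | X  match
                  [stop]
                    X | X  match
    [data]
      recv[Bool] | send[Bool]  match
        offer{ack,done,err} | select{ack,done,err}  match labels match
          [ack]
            select{err,stop,retry} | offer{err,stop,retry}  match labels match
              [err]
                offer{err,stop} | select{err,stop}  match labels match
                  [err]
                    end | end  match
                  [stop]
                    X | X  match
              [stop]
                recv[Unit] | send[Unit]  match
                  X | X  match
              [retry]
                recv[Unit] | send[Unit]  match
                  X | X  match
          [done]
            recv[Bool] | send[Bool]  match
              select{ok,more,data} | offer{ok,more,data}  match labels match
                [ok]
                  X | X  match
                [more]
                  X | X  match
                [data]
                  X | X  match
          [err]
            offer{more,ack,data} | select{more,ack,data}  match labels match
              [more]
                send[Bool] | recv[Bool]  match
                  X | X  match
              [ack]
                recv[Str] | send[Str]  match
                  X | X  match
              [data]
                send[Int] | recv[Int]  match
                  X | X  match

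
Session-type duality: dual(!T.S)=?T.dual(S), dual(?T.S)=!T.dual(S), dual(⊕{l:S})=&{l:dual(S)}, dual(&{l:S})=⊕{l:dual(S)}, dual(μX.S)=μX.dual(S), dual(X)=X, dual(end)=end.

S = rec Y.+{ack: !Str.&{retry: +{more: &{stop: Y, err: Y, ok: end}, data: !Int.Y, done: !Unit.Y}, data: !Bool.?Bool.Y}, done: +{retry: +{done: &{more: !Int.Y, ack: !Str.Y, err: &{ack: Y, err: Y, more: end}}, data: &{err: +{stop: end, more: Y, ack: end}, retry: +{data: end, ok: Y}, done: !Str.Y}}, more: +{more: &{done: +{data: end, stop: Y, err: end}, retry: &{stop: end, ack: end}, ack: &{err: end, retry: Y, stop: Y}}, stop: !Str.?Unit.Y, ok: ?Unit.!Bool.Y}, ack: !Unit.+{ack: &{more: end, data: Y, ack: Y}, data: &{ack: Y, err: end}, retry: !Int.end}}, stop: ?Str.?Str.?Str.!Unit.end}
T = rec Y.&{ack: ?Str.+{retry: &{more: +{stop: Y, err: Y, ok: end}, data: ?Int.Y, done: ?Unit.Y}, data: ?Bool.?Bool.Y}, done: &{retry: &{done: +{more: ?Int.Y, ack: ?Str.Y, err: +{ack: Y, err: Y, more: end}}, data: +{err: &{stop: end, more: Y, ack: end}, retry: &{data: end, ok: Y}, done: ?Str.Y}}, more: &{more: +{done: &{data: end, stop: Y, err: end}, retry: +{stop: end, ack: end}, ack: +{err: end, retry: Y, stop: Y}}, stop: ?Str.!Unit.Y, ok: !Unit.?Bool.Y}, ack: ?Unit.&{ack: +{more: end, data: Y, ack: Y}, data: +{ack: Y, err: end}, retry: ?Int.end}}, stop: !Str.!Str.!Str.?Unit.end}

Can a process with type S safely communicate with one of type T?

NO

rec Y vs rec Y  ok (rec unchanged)
  +{ack,done,stop} vs &{ack,done,stop}  ok same labels
    [ack]
      !Str vs ?Str  ok
        &{retry,data} vs +{retry,data}  ok same labels
          [retry]
            +{more,data,done} vs &{more,data,done}  ok same labels
              [more]
                &{stop,err,ok} vs +{stop,err,ok}  ok same labels
                  [stop]
                    Y vs Y  ok
                  [err]
                    Y vs Y  ok
                  [ok]
                    end vs end  ok
              [data]
                !Int vs ?Int  ok
                  Y vs Y  ok
              [done]
                !Unit vs ?Unit  ok
                  Y vs Y  ok
          [data]
            !Bool vs ?Bool  ok
              ?Bool vs ?Bool  ✗ same direction on both sides — not dual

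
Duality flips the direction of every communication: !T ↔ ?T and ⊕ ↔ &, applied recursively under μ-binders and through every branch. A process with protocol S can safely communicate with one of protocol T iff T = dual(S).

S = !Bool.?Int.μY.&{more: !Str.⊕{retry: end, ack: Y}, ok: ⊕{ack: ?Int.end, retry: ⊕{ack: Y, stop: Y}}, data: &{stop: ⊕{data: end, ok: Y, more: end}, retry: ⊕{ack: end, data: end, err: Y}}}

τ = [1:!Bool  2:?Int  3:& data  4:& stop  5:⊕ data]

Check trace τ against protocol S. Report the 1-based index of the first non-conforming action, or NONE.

NONE

[1] !Bool  ok  cont: ?Int.μY.…
[2] ?Int  ok  cont: μY.…
[3] & data  ok  cont: &{stop: ⊕{data: end, ok: μY.…, more: end}, retry: ⊕{ack: end, data: end, err: μY.…}}
[4] & stop  ok  cont: ⊕{data: end, ok: μY.…, more: end}
[5] ⊕ data  ok  cont: end
trace exhausted — no violation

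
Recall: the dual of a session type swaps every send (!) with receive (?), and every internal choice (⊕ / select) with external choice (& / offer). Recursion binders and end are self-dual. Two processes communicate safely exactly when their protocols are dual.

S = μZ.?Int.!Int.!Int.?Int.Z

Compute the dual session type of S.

μZ.!Int.?Int.?Int.!Int.Z

μZ → μZ  (μ self-dual)
  ?Int → !Int
    !Int → ?Int
      !Int → ?Int
        ?Int → !Int
          Z ↦ Z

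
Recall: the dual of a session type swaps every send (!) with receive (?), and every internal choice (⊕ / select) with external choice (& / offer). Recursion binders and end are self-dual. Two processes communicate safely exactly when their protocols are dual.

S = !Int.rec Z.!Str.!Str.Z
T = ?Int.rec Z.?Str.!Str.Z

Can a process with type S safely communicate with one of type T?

!Int vs ?Int  ok
  rec Z vs rec Z  ok (rec unchanged)
    !Str vs ?Str  ok
      !Str vs !Str  ✗ same direction on both sides — not dual

NO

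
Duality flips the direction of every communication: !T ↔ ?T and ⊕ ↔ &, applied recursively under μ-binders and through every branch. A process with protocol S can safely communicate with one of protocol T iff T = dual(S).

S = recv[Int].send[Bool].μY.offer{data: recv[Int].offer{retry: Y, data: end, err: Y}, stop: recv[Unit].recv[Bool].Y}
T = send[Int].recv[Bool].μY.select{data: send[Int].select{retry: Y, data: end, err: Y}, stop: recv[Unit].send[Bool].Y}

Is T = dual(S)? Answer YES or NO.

NO

recv[Int] vs send[Int]  ok
  send[Bool] vs recv[Bool]  ok
    μY vs μY  ok (μ self-dual)
      offer{data,stop} vs select{data,stop}  ok label sets agree
        case data:
          recv[Int] vs send[Int]  ok
            offer{retry,data,err} vs select{retry,data,err}  ok label sets agree
              case retry:
                Y vs Y  ok
              case data:
                end vs end  ok
              case err:
                Y vs Y  ok
        case stop:
          recv[Unit] vs recv[Unit]  ✗ same direction on both sides — not dual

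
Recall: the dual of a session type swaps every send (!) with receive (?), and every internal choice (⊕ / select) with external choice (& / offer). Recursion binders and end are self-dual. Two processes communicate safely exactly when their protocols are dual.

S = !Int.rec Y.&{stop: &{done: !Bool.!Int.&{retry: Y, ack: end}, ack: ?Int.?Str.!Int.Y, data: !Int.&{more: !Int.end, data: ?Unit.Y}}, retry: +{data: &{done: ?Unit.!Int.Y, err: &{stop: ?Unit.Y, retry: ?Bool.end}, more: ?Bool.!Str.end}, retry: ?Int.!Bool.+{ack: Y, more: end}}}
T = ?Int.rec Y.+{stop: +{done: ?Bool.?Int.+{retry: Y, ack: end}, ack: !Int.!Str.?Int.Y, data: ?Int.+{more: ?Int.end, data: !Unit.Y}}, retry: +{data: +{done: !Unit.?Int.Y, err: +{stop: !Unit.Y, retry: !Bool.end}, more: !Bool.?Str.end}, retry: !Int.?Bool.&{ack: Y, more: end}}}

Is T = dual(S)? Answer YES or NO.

NO

!Int vs ?Int  match
  rec Y vs rec Y  match (binder kept)
    &{stop,retry} vs +{stop,retry}  match label sets agree
      • stop:
        &{done,ack,data} vs +{done,ack,data}  match label sets agree
          • done:
            !Bool vs ?Bool  match
              !Int vs ?Int  match
                &{retry,ack} vs +{retry,ack}  match label sets agree
                  • retry:
                    Y vs Y  match
                  • ack:
                    end vs end  match
          • ack:
            ?Int vs !Int  match
              ?Str vs !Str  match
                !Int vs ?Int  match
                  Y vs Y  match
          • data:
            !Int vs ?Int  match
              &{more,data} vs +{more,data}  match label sets agree
                • more:
                  !Int vs ?Int  match
                    end vs end  match
                • data:
                  ?Unit vs !Unit  match
                    Y vs Y  match
      • retry:
        +{data,retry} vs +{data,retry}  ✗ choice polarity not flipped — not dual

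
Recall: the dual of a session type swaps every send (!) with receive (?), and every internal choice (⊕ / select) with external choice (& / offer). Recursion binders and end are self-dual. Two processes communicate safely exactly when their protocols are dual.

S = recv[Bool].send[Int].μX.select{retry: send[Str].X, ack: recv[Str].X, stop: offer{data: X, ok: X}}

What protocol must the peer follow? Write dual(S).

recv[Bool] ↦ send[Bool]
  send[Int] ↦ recv[Int]
    μX ↦ μX  (binder kept)
      select{retry,ack,stop} ↦ offer{retry,ack,stop}  (⊕→&)
        • retry:
          send[Str] ↦ recv[Str]
            X self-dual
        • ack:
          recv[Str] ↦ send[Str]
            X self-dual
        • stop:
          offer{data,ok} ↦ select{data,ok}  (&→⊕)
            • data:
              X self-dual
            • ok:
              X self-dual

send[Bool].recv[Int].μX.offer{retry: recv[Str].X, ack: send[Str].X, stop: select{data: X, ok: X}}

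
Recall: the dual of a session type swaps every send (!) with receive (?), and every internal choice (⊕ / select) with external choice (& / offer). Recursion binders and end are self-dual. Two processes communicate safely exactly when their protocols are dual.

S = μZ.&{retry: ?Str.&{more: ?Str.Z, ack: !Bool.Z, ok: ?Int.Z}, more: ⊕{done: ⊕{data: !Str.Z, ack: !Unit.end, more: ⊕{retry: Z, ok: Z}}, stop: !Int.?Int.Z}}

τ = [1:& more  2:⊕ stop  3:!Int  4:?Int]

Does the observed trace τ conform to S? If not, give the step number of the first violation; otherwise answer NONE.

NONE

step 1: & more  ok  cont: ⊕{done: ⊕{data: !Str.μZ.…, ack: !Unit.end, more: ⊕{retry: μZ.…, ok: μZ.…}}, stop: !Int.?Int.μZ.…}
step 2: ⊕ stop  ok  cont: !Int.?Int.μZ.…
step 3: !Int  ok  cont: ?Int.μZ.…
step 4: ?Int  ok  cont: μZ.…
trace exhausted — no violation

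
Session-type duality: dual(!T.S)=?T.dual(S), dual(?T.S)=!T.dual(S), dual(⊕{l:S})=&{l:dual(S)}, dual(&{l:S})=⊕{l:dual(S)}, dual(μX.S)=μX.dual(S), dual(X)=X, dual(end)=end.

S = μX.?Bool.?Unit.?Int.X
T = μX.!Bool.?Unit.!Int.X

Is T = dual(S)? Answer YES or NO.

NO

μX vs μX  ok (binder kept)
  ?Bool vs !Bool  ok
    ?Unit vs ?Unit  ✗ same direction on both sides — not dual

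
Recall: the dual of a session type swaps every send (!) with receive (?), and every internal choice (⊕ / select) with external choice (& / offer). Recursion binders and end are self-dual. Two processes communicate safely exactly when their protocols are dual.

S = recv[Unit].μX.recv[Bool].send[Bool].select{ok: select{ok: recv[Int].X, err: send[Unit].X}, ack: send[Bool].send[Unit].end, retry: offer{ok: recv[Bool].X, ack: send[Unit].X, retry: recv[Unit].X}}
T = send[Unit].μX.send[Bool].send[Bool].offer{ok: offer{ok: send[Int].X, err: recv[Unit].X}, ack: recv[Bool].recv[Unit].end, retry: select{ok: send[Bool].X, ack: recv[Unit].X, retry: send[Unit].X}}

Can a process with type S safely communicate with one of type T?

NO

recv[Unit] ‖ send[Unit]  match
  μX ‖ μX  match (binder kept)
    recv[Bool] ‖ send[Bool]  match
      send[Bool] ‖ send[Bool]  ✗ same direction on both sides — not dual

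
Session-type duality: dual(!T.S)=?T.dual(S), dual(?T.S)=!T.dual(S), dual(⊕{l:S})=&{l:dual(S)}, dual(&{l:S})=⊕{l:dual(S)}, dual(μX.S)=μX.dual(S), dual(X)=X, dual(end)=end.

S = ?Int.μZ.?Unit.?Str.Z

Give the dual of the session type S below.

?Int → !Int
  μZ → μZ  (μ self-dual)
    ?Unit → !Unit
      ?Str → !Str
        dual(Z) = Z

!Int.μZ.!Unit.!Str.Z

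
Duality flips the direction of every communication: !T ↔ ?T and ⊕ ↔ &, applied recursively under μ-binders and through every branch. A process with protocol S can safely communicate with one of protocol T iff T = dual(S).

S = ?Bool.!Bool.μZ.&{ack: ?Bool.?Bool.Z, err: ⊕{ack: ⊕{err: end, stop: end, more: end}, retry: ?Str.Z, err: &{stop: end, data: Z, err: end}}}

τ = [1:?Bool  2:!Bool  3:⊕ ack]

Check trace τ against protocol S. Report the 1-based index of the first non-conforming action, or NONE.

@1 ?Bool  ✓  cont: !Bool.μZ.…
@2 !Bool  ✓  cont: μZ.…
@3 got ⊕ ack, protocol expects & ack or & err  ✗

3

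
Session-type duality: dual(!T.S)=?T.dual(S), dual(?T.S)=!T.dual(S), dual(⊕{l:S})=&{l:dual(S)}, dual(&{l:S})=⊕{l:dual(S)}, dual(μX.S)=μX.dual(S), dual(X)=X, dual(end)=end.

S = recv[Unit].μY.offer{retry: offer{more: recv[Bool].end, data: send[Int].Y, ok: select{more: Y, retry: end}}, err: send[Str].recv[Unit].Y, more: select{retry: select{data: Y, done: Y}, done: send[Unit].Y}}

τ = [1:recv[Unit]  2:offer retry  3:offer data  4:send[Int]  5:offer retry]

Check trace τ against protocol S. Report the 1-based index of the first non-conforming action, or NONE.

[1] recv[Unit]  ok  residual = μY.…
[2] offer retry  ok  residual = offer{more: recv[Bool].end, data: send[Int].μY.…, ok: select{more: μY.…, retry: end}}
[3] offer data  ok  residual = send[Int].μY.…
[4] send[Int]  ok  residual = μY.…
[5] offer retry  ok  residual = offer{more: recv[Bool].end, data: send[Int].μY.…, ok: select{more: μY.…, retry: end}}
τ conforms to S (length 5)

NONE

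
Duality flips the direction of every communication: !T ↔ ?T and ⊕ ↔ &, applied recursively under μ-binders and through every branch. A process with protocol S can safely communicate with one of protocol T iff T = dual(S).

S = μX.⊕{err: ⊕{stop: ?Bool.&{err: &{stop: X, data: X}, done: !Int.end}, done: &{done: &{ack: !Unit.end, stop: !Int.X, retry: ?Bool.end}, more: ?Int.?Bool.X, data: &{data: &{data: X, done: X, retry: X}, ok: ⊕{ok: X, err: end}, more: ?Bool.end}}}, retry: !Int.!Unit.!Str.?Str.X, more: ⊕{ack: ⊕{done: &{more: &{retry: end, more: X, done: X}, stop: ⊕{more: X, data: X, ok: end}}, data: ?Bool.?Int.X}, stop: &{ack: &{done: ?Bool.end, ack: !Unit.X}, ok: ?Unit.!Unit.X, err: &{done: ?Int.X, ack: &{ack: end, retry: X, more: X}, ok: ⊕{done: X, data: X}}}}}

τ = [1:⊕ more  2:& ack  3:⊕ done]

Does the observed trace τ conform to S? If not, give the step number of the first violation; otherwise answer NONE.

2

step 1: ⊕ more  ok  cont: ⊕{ack: ⊕{done: &{more: &{retry: end, more: μX.…, done: μX.…}, stop: ⊕{more: μX.…, data: μX.…, ok: end}}, data: ?Bool.?Int.μX.…}, stop: &{ack: &{done: ?Bool.end, ack: !Unit.μX.…}, ok: ?Unit.!Unit.μX.…, err: &{done: ?Int.μX.…, ack: &{ack: end, retry: μX.…, more: μX.…}, ok: ⊕{done: μX.…, data: μX.…}}}}
step 2: got & ack, protocol expects ⊕ ack or ⊕ stop  ✗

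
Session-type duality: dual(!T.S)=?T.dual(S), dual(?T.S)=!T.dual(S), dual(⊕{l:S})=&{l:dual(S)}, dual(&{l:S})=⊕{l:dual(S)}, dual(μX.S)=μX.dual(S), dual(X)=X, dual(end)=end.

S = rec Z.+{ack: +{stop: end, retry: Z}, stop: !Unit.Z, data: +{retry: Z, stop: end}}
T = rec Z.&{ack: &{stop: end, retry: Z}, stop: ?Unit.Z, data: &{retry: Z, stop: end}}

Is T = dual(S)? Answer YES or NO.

YES

rec Z ‖ rec Z  match (rec unchanged)
  +{ack,stop,data} ‖ &{ack,stop,data}  match label sets agree
    • ack:
      +{stop,retry} ‖ &{stop,retry}  match label sets agree
        • stop:
          end ‖ end  match
        • retry:
          Z ‖ Z  match
    • stop:
      !Unit ‖ ?Unit  match
        Z ‖ Z  match
    • data:
      +{retry,stop} ‖ &{retry,stop}  match label sets agree
        • retry:
          Z ‖ Z  match
        • stop:
          end ‖ end  match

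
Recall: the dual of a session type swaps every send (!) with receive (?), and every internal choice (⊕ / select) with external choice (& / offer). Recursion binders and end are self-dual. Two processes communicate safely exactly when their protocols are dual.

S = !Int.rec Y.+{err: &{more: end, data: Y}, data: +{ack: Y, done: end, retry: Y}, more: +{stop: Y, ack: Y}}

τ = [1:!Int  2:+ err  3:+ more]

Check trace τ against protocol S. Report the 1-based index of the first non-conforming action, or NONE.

step 1: !Int  ✓  state: rec Y.…
step 2: + err  ✓  state: &{more: end, data: rec Y.…}
step 3: got + more, protocol expects & more or & data  ✗

3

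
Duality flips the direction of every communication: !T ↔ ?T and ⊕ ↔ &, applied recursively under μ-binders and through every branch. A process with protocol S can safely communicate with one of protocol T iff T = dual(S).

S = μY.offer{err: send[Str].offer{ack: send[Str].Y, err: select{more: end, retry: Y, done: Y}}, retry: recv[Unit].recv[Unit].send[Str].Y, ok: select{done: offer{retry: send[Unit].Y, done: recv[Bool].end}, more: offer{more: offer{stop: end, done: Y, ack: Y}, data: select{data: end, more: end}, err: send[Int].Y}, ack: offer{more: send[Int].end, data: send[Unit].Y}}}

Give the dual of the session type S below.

μY ↦ μY  (binder kept)
  offer{err,retry,ok} ↦ select{err,retry,ok}  (&→⊕)
    [err]
      send[Str] ↦ recv[Str]
        offer{ack,err} ↦ select{ack,err}  (&→⊕)
          [ack]
            send[Str] ↦ recv[Str]
              Y self-dual
          [err]
            select{more,retry,done} ↦ offer{more,retry,done}  (internal→external)
              [more]
                end self-dual
              [retry]
                Y self-dual
              [done]
                Y self-dual
    [retry]
      recv[Unit] ↦ send[Unit]
        recv[Unit] ↦ send[Unit]
          send[Str] ↦ recv[Str]
            Y self-dual
    [ok]
      select{done,more,ack} ↦ offer{done,more,ack}  (internal→external)
        [done]
          offer{retry,done} ↦ select{retry,done}  (&→⊕)
            [retry]
              send[Unit] ↦ recv[Unit]
                Y self-dual
            [done]
              recv[Bool] ↦ send[Bool]
                end self-dual
        [more]
          offer{more,data,err} ↦ select{more,data,err}  (&→⊕)
            [more]
              offer{stop,done,ack} ↦ select{stop,done,ack}  (&→⊕)
                [stop]
                  end self-dual
                [done]
                  Y self-dual
                [ack]
                  Y self-dual
            [data]
              select{data,more} ↦ offer{data,more}  (internal→external)
                [data]
                  end self-dual
                [more]
                  end self-dual
            [err]
              send[Int] ↦ recv[Int]
                Y self-dual
        [ack]
          offer{more,data} ↦ select{more,data}  (&→⊕)
            [more]
              send[Int] ↦ recv[Int]
                end self-dual
            [data]
              send[Unit] ↦ recv[Unit]
                Y self-dual

μY.select{err: recv[Str].select{ack: recv[Str].Y, err: offer{more: end, retry: Y, done: Y}}, retry: send[Unit].send[Unit].recv[Str].Y, ok: offer{done: select{retry: recv[Unit].Y, done: send[Bool].end}, more: select{more: select{stop: end, done: Y, ack: Y}, data: offer{data: end, more: end}, err: recv[Int].Y}, ack: select{more: recv[Int].end, data: recv[Unit].Y}}}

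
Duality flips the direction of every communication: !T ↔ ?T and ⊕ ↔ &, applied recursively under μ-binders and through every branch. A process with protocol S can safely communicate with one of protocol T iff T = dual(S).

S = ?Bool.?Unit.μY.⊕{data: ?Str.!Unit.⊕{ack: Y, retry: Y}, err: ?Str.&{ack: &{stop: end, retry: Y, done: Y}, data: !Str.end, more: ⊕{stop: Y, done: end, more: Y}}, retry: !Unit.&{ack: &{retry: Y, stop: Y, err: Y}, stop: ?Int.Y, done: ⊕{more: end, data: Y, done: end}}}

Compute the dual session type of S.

!Bool.!Unit.μY.&{data: !Str.?Unit.&{ack: Y, retry: Y}, err: !Str.⊕{ack: ⊕{stop: end, retry: Y, done: Y}, data: ?Str.end, more: &{stop: Y, done: end, more: Y}}, retry: ?Unit.⊕{ack: ⊕{retry: Y, stop: Y, err: Y}, stop: !Int.Y, done: &{more: end, data: Y, done: end}}}

?Bool = !Bool
  ?Unit = !Unit
    μY = μY  (rec unchanged)
      ⊕{data,err,retry} = &{data,err,retry}  (internal→external)
        • data:
          ?Str = !Str
            !Unit = ?Unit
              ⊕{ack,retry} = &{ack,retry}  (internal→external)
                • ack:
                  Y self-dual
                • retry:
                  Y self-dual
        • err:
          ?Str = !Str
            &{ack,data,more} = ⊕{ack,data,more}  (&→⊕)
              • ack:
                &{stop,retry,done} = ⊕{stop,retry,done}  (&→⊕)
                  • stop:
                    end self-dual
                  • retry:
                    Y self-dual
                  • done:
                    Y self-dual
              • data:
                !Str = ?Str
                  end self-dual
              • more:
                ⊕{stop,done,more} = &{stop,done,more}  (internal→external)
                  • stop:
                    Y self-dual
                  • done:
                    end self-dual
                  • more:
                    Y self-dual
        • retry:
          !Unit = ?Unit
            &{ack,stop,done} = ⊕{ack,stop,done}  (&→⊕)
              • ack:
                &{retry,stop,err} = ⊕{retry,stop,err}  (&→⊕)
                  • retry:
                    Y self-dual
                  • stop:
                    Y self-dual
                  • err:
                    Y self-dual
              • stop:
                ?Int = !Int
                  Y self-dual
              • done:
                ⊕{more,data,done} = &{more,data,done}  (internal→external)
                  • more:
                    end self-dual
                  • data:
                    Y self-dual
                  • done:
                    end self-dual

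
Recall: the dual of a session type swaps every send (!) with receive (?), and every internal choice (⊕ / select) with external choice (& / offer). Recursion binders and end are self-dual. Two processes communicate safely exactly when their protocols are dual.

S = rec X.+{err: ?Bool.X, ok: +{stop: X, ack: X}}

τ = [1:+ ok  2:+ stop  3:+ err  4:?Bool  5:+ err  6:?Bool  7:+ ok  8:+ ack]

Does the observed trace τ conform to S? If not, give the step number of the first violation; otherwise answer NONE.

NONE

step 1: + ok  ok  state: +{stop: rec X.…, ack: rec X.…}
step 2: + stop  ok  state: rec X.…
step 3: + err  ok  state: ?Bool.rec X.…
step 4: ?Bool  ok  state: rec X.…
step 5: + err  ok  state: ?Bool.rec X.…
step 6: ?Bool  ok  state: rec X.…
step 7: + ok  ok  state: +{stop: rec X.…, ack: rec X.…}
step 8: + ack  ok  state: rec X.…
trace exhausted — no violation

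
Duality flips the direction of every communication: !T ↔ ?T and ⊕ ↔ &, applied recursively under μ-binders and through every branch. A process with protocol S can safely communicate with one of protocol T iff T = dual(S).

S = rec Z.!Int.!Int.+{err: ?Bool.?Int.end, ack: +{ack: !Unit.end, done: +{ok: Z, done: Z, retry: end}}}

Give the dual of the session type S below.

rec Z ↦ rec Z  (binder kept)
  !Int ↦ ?Int
    !Int ↦ ?Int
      +{err,ack} ↦ &{err,ack}  (internal→external)
        • err:
          ?Bool ↦ !Bool
            ?Int ↦ !Int
              end ↦ end
        • ack:
          +{ack,done} ↦ &{ack,done}  (internal→external)
            • ack:
              !Unit ↦ ?Unit
                end ↦ end
            • done:
              +{ok,done,retry} ↦ &{ok,done,retry}  (internal→external)
                • ok:
                  Z ↦ Z
                • done:
                  Z ↦ Z
                • retry:
                  end ↦ end

rec Z.?Int.?Int.&{err: !Bool.!Int.end, ack: &{ack: ?Unit.end, done: &{ok: Z, done: Z, retry: end}}}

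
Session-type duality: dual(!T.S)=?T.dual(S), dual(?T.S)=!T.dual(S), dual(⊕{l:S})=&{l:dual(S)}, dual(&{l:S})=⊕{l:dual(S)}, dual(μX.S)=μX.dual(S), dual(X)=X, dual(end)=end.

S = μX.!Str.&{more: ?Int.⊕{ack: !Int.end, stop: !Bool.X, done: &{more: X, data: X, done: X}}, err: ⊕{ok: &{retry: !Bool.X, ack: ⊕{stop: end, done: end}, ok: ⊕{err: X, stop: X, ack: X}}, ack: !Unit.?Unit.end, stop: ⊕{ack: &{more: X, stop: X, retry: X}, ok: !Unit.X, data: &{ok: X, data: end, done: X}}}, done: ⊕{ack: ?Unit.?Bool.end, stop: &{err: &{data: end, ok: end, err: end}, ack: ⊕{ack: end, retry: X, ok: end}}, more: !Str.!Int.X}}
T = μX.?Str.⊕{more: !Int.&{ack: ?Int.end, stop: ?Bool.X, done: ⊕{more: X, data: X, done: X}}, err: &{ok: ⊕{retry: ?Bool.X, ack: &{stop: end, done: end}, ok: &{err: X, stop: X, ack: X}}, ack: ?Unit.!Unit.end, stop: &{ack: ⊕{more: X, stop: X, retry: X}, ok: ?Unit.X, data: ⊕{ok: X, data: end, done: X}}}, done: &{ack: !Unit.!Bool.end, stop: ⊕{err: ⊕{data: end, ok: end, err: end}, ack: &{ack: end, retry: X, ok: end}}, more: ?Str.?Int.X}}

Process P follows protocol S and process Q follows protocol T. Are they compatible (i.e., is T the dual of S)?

μX ‖ μX  ok (μ self-dual)
  !Str ‖ ?Str  ok
    &{more,err,done} ‖ ⊕{more,err,done}  ok label sets agree
      • more:
        ?Int ‖ !Int  ok
          ⊕{ack,stop,done} ‖ &{ack,stop,done}  ok label sets agree
            • ack:
              !Int ‖ ?Int  ok
                end ‖ end  ok
            • stop:
              !Bool ‖ ?Bool  ok
                X ‖ X  ok
            • done:
              &{more,data,done} ‖ ⊕{more,data,done}  ok label sets agree
                • more:
                  X ‖ X  ok
                • data:
                  X ‖ X  ok
                • done:
                  X ‖ X  ok
      • err:
        ⊕{ok,ack,stop} ‖ &{ok,ack,stop}  ok label sets agree
          • ok:
            &{retry,ack,ok} ‖ ⊕{retry,ack,ok}  ok label sets agree
              • retry:
                !Bool ‖ ?Bool  ok
                  X ‖ X  ok
              • ack:
                ⊕{stop,done} ‖ &{stop,done}  ok label sets agree
                  • stop:
                    end ‖ end  ok
                  • done:
                    end ‖ end  ok
              • ok:
                ⊕{err,stop,ack} ‖ &{err,stop,ack}  ok label sets agree
                  • err:
                    X ‖ X  ok
                  • stop:
                    X ‖ X  ok
                  • ack:
                    X ‖ X  ok
          • ack:
            !Unit ‖ ?Unit  ok
              ?Unit ‖ !Unit  ok
                end ‖ end  ok
          • stop:
            ⊕{ack,ok,data} ‖ &{ack,ok,data}  ok label sets agree
              • ack:
                &{more,stop,retry} ‖ ⊕{more,stop,retry}  ok label sets agree
                  • more:
                    X ‖ X  ok
                  • stop:
                    X ‖ X  ok
                  • retry:
                    X ‖ X  ok
              • ok:
                !Unit ‖ ?Unit  ok
                  X ‖ X  ok
              • data:
                &{ok,data,done} ‖ ⊕{ok,data,done}  ok label sets agree
                  • ok:
                    X ‖ X  ok
                  • data:
                    end ‖ end  ok
                  • done:
                    X ‖ X  ok
      • done:
        ⊕{ack,stop,more} ‖ &{ack,stop,more}  ok label sets agree
          • ack:
            ?Unit ‖ !Unit  ok
              ?Bool ‖ !Bool  ok
                end ‖ end  ok
          • stop:
            &{err,ack} ‖ ⊕{err,ack}  ok label sets agree
              • err:
                &{data,ok,err} ‖ ⊕{data,ok,err}  ok label sets agree
                  • data:
                    end ‖ end  ok
                  • ok:
                    end ‖ end  ok
                  • err:
                    end ‖ end  ok
              • ack:
                ⊕{ack,retry,ok} ‖ &{ack,retry,ok}  ok label sets agree
                  • ack:
                    end ‖ end  ok
                  • retry:
                    X ‖ X  ok
                  • ok:
                    end ‖ end  ok
          • more:
            !Str ‖ ?Str  ok
              !Int ‖ ?Int  ok
                X ‖ X  ok

YES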